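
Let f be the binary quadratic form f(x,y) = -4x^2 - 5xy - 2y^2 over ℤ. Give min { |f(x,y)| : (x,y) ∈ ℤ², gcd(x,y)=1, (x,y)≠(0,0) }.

translate: b→-3 (≡5 mod 8), so (4,5,2)→(4,-3,1)
flip: (4,-3,1)→(1,3,4)
translate: b→1 (≡3 mod 2), so (1,3,4)→(1,1,2)
reduced (well bottom): (1,1,2) with a≤c, −a<b≤a
well minimum |f| = |-1| = 1 (negative-definite)

1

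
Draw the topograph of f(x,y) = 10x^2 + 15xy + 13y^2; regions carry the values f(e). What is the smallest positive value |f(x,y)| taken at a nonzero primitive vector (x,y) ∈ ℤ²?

translate: b→-5 (≡15 mod 20), so (10,15,13)→(10,-5,8)
flip: (10,-5,8)→(8,5,10)
reduced (well bottom): (8,5,10) with a≤c, −a<b≤a
well minimum = a = 8

8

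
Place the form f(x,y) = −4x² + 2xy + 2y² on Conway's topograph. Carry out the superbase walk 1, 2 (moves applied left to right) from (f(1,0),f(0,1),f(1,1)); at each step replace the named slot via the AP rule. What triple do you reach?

start (-4,2,0) = (f(1,0),f(0,1),f(1,1))
replace slot 1: 2·(2+0) − (-4) = 8 → (8,2,0)
replace slot 2: 2·(8+0) − 2 = 14 → (8,14,0)

8,14,0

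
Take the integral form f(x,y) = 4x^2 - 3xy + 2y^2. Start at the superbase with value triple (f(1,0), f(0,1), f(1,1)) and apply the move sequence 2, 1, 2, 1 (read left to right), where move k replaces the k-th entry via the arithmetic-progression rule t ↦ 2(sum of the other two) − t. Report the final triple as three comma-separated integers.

start (4,2,3) = (f(1,0),f(0,1),f(1,1))
replace slot 2: 2·(4+3) − 2 = 12 → (4,12,3)
replace slot 1: 2·(12+3) − 4 = 26 → (26,12,3)
replace slot 2: 2·(26+3) − 12 = 46 → (26,46,3)
replace slot 1: 2·(46+3) − 26 = 72 → (72,46,3)

72,46,3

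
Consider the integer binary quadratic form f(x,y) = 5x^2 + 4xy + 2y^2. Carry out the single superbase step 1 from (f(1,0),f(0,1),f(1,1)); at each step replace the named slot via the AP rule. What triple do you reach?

start (5,2,11) = (f(1,0),f(0,1),f(1,1))
replace slot 1: 2·(2+11) − 5 = 21 → (21,2,11)

21,2,11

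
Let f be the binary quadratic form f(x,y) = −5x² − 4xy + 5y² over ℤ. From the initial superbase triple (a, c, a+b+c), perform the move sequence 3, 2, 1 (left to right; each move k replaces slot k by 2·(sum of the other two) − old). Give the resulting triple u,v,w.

start (-5,5,-4) = (f(1,0),f(0,1),f(1,1))
replace slot 3: 2·((-5)+5) − (-4) = 4 → (-5,5,4)
replace slot 2: 2·((-5)+4) − 5 = -7 → (-5,-7,4)
replace slot 1: 2·((-7)+4) − (-5) = -1 → (-1,-7,4)

-1,-7,4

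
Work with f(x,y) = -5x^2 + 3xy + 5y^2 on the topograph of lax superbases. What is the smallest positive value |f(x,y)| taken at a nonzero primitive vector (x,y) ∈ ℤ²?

river: ρ → (5,7,-3)
river: ρ → (-3,5,7)
river: ρ → (7,9,-1)
river: ρ → (-1,9,7)
river: ρ → (7,5,-3)
river: ρ → (-3,7,5)
river: ρ → (5,3,-5)
river: ρ → (-5,7,3)
river: ρ → (3,5,-7)
river: ρ → (-7,9,1)
river: ρ → (1,9,-7)
river: ρ → (-7,5,3)
river: ρ → (3,7,-5)
river: ρ → (-5,3,5)
closes: descent 0, river 14
min |a| on river = 1

1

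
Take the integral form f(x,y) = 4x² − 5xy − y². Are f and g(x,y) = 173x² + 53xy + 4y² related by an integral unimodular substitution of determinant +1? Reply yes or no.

D₁ = 41, D₂ = 41
river cycle of f (length 10): (-1, 5, 4), (4, 3, -2), (-2, 5, 2), (2, 3, -4), (-4, 5, 1), (1, 5, -4), (-4, 3, 2), (2, 5, -2), (-2, 3, 4), (4, 5, -1)
river cycle of g (length 10): (4, 3, -2), (-2, 5, 2), (2, 3, -4), (-4, 5, 1), (1, 5, -4), (-4, 3, 2), (2, 5, -2), (-2, 3, 4), (4, 5, -1), (-1, 5, 4)
cycles coincide ⇒ equivalent

yes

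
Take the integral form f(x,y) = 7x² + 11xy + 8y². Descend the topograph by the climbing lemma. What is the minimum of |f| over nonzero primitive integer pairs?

translate: b→-3 (≡11 mod 14), so (7,11,8)→(7,-3,4)
flip: (7,-3,4)→(4,3,7)
reduced (well bottom): (4,3,7) with a≤c, −a<b≤a
well minimum = a = 4

4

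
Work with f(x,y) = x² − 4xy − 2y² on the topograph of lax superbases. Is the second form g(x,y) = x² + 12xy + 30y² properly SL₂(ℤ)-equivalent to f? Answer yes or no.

D₁ = 24, D₂ = 24
river cycle of f (length 2): (-2, 4, 1), (1, 4, -2)
river cycle of g (length 2): (1, 4, -2), (-2, 4, 1)
cycles coincide ⇒ equivalent

yes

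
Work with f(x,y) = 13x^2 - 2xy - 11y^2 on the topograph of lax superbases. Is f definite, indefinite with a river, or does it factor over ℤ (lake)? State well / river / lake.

D = b²−4ac = (-2)² − 4·13·(-11) = 576
D = 24² is a perfect square ⇒ form factors over ℤ ⇒ lakes

lake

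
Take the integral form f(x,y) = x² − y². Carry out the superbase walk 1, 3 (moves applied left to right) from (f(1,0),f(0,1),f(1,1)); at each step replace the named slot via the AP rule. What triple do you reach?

start (1,-1,0) = (f(1,0),f(0,1),f(1,1))
replace slot 1: 2·((-1)+0) − 1 = -3 → (-3,-1,0)
replace slot 3: 2·((-3)+(-1)) − 0 = -8 → (-3,-1,-8)

-3,-1,-8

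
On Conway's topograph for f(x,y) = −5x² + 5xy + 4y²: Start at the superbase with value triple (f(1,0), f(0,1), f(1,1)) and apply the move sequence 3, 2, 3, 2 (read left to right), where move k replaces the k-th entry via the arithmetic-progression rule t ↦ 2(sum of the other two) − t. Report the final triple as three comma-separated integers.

start (-5,4,4) = (f(1,0),f(0,1),f(1,1))
replace slot 3: 2·((-5)+4) − 4 = -6 → (-5,4,-6)
replace slot 2: 2·((-5)+(-6)) − 4 = -26 → (-5,-26,-6)
replace slot 3: 2·((-5)+(-26)) − (-6) = -56 → (-5,-26,-56)
replace slot 2: 2·((-5)+(-56)) − (-26) = -96 → (-5,-96,-56)

-5,-96,-56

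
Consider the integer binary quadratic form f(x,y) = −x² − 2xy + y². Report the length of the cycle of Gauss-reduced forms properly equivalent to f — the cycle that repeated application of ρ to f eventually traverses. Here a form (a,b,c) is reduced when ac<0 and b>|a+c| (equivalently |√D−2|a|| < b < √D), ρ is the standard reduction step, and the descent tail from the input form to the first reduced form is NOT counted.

D = 8, ⌊√D⌋ = 2
descent: ρ → (1,2,-1)  [lands on river]
river: ρ → (-1,2,1)
ρ-cycle length = 2 (tail of 1 descent step not counted)

2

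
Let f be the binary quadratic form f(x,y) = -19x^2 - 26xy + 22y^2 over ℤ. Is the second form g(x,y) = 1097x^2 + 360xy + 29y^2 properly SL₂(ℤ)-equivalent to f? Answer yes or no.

D₁ = 2348, D₂ = 2348
river cycle of f (length 14): (22, 26, -19), (-19, 12, 29), (29, 46, -2), (-2, 46, 29), (29, 12, -19), (-19, 26, 22), (22, 18, -23), (-23, 28, 17), (17, 40, -11), (-11, 48, 1), … (4 more)
river cycle of g (length 14): (29, 46, -2), (-2, 46, 29), (29, 12, -19), (-19, 26, 22), (22, 18, -23), (-23, 28, 17), (17, 40, -11), (-11, 48, 1), (1, 48, -11), (-11, 40, 17), … (4 more)
cycles coincide ⇒ equivalent

yes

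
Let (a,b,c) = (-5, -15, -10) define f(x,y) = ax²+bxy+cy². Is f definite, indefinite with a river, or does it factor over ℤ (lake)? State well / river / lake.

D = b²−4ac = (-15)² − 4·(-5)·(-10) = 25
D = 5² is a perfect square ⇒ form factors over ℤ ⇒ lakes

lake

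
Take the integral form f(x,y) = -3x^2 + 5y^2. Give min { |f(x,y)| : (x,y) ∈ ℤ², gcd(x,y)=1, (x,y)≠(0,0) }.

descent: ρ → (5,0,-3)
descent: ρ → (-3,6,2)  [lands on river]
river: ρ → (2,6,-3)
closes: descent 2, river 2
min |a| on river = 2

2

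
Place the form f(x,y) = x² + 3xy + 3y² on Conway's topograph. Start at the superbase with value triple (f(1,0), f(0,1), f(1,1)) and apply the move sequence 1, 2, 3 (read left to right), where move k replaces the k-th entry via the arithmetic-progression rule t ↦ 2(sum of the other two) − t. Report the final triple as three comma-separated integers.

start (1,3,7) = (f(1,0),f(0,1),f(1,1))
replace slot 1: 2·(3+7) − 1 = 19 → (19,3,7)
replace slot 2: 2·(19+7) − 3 = 49 → (19,49,7)
replace slot 3: 2·(19+49) − 7 = 129 → (19,49,129)

19,49,129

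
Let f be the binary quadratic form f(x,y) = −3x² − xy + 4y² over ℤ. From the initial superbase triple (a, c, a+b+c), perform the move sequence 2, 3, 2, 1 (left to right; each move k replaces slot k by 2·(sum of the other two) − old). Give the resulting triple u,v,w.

start (-3,4,0) = (f(1,0),f(0,1),f(1,1))
replace slot 2: 2·((-3)+0) − 4 = -10 → (-3,-10,0)
replace slot 3: 2·((-3)+(-10)) − 0 = -26 → (-3,-10,-26)
replace slot 2: 2·((-3)+(-26)) − (-10) = -48 → (-3,-48,-26)
replace slot 1: 2·((-48)+(-26)) − (-3) = -145 → (-145,-48,-26)

-145,-48,-26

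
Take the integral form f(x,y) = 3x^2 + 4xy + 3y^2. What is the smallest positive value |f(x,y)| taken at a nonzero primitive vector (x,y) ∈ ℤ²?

translate: b→-2 (≡4 mod 6), so (3,4,3)→(3,-2,2)
flip: (3,-2,2)→(2,2,3)
reduced (well bottom): (2,2,3) with a≤c, −a<b≤a
well minimum = a = 2

2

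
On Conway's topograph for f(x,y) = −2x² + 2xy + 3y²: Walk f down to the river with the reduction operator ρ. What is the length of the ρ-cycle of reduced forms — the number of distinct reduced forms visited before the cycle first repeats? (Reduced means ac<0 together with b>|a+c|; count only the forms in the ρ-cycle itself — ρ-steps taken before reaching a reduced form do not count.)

D = 28, ⌊√D⌋ = 5
river: ρ → (3,4,-1)
river: ρ → (-1,4,3)
river: ρ → (3,2,-2)
river: ρ → (-2,2,3)
ρ-cycle length = 4 (tail of 0 descent steps not counted)

4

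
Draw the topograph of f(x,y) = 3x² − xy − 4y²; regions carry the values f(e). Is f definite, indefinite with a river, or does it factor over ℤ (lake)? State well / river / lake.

D = b²−4ac = (-1)² − 4·3·(-4) = 49
D = 7² is a perfect square ⇒ form factors over ℤ ⇒ lakes

lake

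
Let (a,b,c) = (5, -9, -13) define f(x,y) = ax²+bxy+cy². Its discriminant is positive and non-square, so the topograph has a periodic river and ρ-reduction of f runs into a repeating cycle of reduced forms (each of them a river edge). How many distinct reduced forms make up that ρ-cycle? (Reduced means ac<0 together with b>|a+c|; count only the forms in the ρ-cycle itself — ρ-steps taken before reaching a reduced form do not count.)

D = 341, ⌊√D⌋ = 18
descent: ρ → (-13,9,5)  [lands on river]
river: ρ → (5,11,-11)
river: ρ → (-11,11,5)
river: ρ → (5,9,-13)
river: ρ → (-13,17,1)
river: ρ → (1,17,-13)
ρ-cycle length = 6 (tail of 1 descent step not counted)

6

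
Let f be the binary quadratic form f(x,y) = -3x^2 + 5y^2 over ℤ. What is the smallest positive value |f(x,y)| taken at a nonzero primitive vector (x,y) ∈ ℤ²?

descent: ρ → (5,0,-3)
descent: ρ → (-3,6,2)  [lands on river]
river: ρ → (2,6,-3)
closes: descent 2, river 2
min |a| on river = 2

2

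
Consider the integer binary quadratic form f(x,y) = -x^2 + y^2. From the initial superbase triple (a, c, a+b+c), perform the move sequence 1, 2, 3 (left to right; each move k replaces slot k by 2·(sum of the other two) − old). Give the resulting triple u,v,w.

start (-1,1,0) = (f(1,0),f(0,1),f(1,1))
replace slot 1: 2·(1+0) − (-1) = 3 → (3,1,0)
replace slot 2: 2·(3+0) − 1 = 5 → (3,5,0)
replace slot 3: 2·(3+5) − 0 = 16 → (3,5,16)

3,5,16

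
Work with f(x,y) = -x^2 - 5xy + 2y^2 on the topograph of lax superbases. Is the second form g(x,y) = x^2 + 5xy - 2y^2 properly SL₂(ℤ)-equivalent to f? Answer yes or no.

D₁ = 33, D₂ = 33
river cycle of f (length 4): (2, 5, -1), (-1, 5, 2), (2, 3, -3), (-3, 3, 2)
river cycle of g (length 4): (-2, 3, 3), (3, 3, -2), (-2, 5, 1), (1, 5, -2)
cycles differ ⇒ inequivalent

no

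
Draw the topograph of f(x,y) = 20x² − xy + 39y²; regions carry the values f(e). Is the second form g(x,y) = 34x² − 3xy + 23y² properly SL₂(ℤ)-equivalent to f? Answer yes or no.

D₁ = -3119, D₂ = -3119
f: reduced (well bottom): (20,-1,39) with a≤c, −a<b≤a
g: flip: (34,-3,23)→(23,3,34)
g: reduced (well bottom): (23,3,34) with a≤c, −a<b≤a
reduced forms (20, -1, 39) vs (23, 3, 34) ⇒ inequivalent

no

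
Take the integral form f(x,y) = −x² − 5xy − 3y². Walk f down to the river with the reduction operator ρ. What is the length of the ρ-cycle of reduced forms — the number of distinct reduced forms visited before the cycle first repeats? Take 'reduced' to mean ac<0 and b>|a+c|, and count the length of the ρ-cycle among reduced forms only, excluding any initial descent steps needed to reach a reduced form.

D = 13, ⌊√D⌋ = 3
descent: ρ → (-3,-1,1)
descent: ρ → (1,3,-1)  [lands on river]
river: ρ → (-1,3,1)
ρ-cycle length = 2 (tail of 2 descent steps not counted)

2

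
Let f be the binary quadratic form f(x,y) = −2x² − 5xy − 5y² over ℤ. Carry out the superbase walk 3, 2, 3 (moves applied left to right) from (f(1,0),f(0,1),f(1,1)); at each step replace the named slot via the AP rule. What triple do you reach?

start (-2,-5,-12) = (f(1,0),f(0,1),f(1,1))
replace slot 3: 2·((-2)+(-5)) − (-12) = -2 → (-2,-5,-2)
replace slot 2: 2·((-2)+(-2)) − (-5) = -3 → (-2,-3,-2)
replace slot 3: 2·((-2)+(-3)) − (-2) = -8 → (-2,-3,-8)

-2,-3,-8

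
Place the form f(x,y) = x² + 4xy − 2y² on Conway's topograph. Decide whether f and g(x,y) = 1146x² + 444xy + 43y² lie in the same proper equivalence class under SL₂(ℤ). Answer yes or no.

D₁ = 24, D₂ = 24
river cycle of f (length 2): (-2, 4, 1), (1, 4, -2)
river cycle of g (length 2): (1, 4, -2), (-2, 4, 1)
cycles coincide ⇒ equivalent

yes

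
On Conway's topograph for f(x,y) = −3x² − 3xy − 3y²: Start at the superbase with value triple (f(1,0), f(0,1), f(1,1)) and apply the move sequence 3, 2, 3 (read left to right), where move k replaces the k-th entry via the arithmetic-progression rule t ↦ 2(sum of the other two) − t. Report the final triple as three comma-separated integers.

start (-3,-3,-9) = (f(1,0),f(0,1),f(1,1))
replace slot 3: 2·((-3)+(-3)) − (-9) = -3 → (-3,-3,-3)
replace slot 2: 2·((-3)+(-3)) − (-3) = -9 → (-3,-9,-3)
replace slot 3: 2·((-3)+(-9)) − (-3) = -21 → (-3,-9,-21)

-3,-9,-21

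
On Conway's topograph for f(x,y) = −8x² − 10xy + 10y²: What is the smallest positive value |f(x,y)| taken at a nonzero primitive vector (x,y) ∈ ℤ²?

descent: ρ → (10,10,-8)  [lands on river]
river: ρ → (-8,6,12)
river: ρ → (12,18,-2)
river: ρ → (-2,18,12)
river: ρ → (12,6,-8)
river: ρ → (-8,10,10)
closes: descent 1, river 6
min |a| on river = 2

2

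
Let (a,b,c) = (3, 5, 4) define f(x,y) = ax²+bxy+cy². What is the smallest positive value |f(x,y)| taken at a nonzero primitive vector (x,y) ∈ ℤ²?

translate: b→-1 (≡5 mod 6), so (3,5,4)→(3,-1,2)
flip: (3,-1,2)→(2,1,3)
reduced (well bottom): (2,1,3) with a≤c, −a<b≤a
well minimum = a = 2

2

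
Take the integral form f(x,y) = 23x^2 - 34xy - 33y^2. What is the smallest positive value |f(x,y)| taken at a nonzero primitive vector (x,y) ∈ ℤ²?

descent: ρ → (-33,34,23)  [lands on river]
river: ρ → (23,58,-9)
river: ρ → (-9,50,47)
river: ρ → (47,44,-12)
river: ρ → (-12,52,31)
river: ρ → (31,10,-33)
river: ρ → (-33,56,8)
river: ρ → (8,56,-33)
river: ρ → (-33,10,31)
river: ρ → (31,52,-12)
river: ρ → (-12,44,47)
river: ρ → (47,50,-9)
river: ρ → (-9,58,23)
river: ρ → (23,34,-33)
river: ρ → (-33,32,24)
river: ρ → (24,64,-1)
river: ρ → (-1,64,24)
river: ρ → (24,32,-33)
closes: descent 1, river 18
min |a| on river = 1

1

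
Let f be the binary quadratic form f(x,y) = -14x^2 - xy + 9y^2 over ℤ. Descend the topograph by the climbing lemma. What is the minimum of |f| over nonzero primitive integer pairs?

descent: ρ → (9,19,-4)  [lands on river]
river: ρ → (-4,21,4)
river: ρ → (4,19,-9)
river: ρ → (-9,17,6)
river: ρ → (6,19,-6)
river: ρ → (-6,17,9)
closes: descent 1, river 6
min |a| on river = 4

4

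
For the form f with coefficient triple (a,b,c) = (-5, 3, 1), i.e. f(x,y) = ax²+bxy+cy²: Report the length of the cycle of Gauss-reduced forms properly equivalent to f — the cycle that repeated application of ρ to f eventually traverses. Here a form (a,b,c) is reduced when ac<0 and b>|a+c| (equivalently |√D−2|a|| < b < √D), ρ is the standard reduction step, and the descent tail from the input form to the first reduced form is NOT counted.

D = 29, ⌊√D⌋ = 5
descent: ρ → (1,5,-1)  [lands on river]
river: ρ → (-1,5,1)
ρ-cycle length = 2 (tail of 1 descent step not counted)

2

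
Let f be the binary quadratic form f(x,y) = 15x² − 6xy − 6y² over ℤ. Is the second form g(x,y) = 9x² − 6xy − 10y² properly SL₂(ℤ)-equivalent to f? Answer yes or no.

D₁ = 396, D₂ = 396
river cycle of f (length 2): (-6, 18, 3), (3, 18, -6)
river cycle of g (length 4): (-10, 6, 9), (9, 12, -7), (-7, 16, 5), (5, 14, -10)
cycles differ ⇒ inequivalent

no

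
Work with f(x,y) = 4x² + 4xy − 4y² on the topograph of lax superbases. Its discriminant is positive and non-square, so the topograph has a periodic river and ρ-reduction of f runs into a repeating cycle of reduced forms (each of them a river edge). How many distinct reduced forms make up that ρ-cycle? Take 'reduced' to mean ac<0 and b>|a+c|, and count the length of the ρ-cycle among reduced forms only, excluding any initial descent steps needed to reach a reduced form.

D = 80, ⌊√D⌋ = 8
river: ρ → (-4,4,4)
river: ρ → (4,4,-4)
ρ-cycle length = 2 (tail of 0 descent steps not counted)

2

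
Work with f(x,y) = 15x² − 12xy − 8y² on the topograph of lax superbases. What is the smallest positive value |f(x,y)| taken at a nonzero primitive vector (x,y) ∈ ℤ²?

descent: ρ → (-8,12,15)  [lands on river]
river: ρ → (15,18,-5)
river: ρ → (-5,22,7)
river: ρ → (7,20,-8)
closes: descent 1, river 4
min |a| on river = 5

5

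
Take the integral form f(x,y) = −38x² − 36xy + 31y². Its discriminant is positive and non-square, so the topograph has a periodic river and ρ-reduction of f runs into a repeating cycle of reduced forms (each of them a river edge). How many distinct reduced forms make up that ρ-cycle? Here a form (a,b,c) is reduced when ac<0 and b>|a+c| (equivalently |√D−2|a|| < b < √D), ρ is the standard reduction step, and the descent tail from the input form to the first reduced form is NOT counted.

D = 6008, ⌊√D⌋ = 77
descent: ρ → (31,36,-38)  [lands on river]
river: ρ → (-38,40,29)
river: ρ → (29,76,-2)
river: ρ → (-2,76,29)
river: ρ → (29,40,-38)
river: ρ → (-38,36,31)
river: ρ → (31,26,-43)
river: ρ → (-43,60,14)
river: ρ → (14,52,-59)
river: ρ → (-59,66,7)
river: ρ → (7,74,-19)
river: ρ → (-19,40,58)
river: ρ → (58,76,-1)
river: ρ → (-1,76,58)
river: ρ → (58,40,-19)
river: ρ → (-19,74,7)
river: ρ → (7,66,-59)
river: ρ → (-59,52,14)
river: ρ → (14,60,-43)
river: ρ → (-43,26,31)
ρ-cycle length = 20 (tail of 1 descent step not counted)

20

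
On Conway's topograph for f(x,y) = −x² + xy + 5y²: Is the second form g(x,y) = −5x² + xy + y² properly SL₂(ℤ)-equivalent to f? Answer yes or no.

D₁ = 21, D₂ = 21
river cycle of f (length 2): (-1, 3, 3), (3, 3, -1)
river cycle of g (length 2): (1, 3, -3), (-3, 3, 1)
cycles differ ⇒ inequivalent

no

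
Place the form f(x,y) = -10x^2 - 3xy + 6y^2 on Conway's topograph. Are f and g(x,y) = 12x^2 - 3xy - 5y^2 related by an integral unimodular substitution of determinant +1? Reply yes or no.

D₁ = 249, D₂ = 249
river cycle of f (length 16): (6, 15, -1), (-1, 15, 6), (6, 9, -7), (-7, 5, 8), (8, 11, -4), (-4, 13, 5), (5, 7, -10), (-10, 13, 2), (2, 15, -3), (-3, 15, 2), … (6 more)
river cycle of g (length 16): (-5, 13, 4), (4, 11, -8), (-8, 5, 7), (7, 9, -6), (-6, 15, 1), (1, 15, -6), (-6, 9, 7), (7, 5, -8), (-8, 11, 4), (4, 13, -5), … (6 more)
cycles differ ⇒ inequivalent

no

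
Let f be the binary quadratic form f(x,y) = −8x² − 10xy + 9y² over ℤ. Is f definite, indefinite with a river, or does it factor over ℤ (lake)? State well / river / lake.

D = b²−4ac = (-10)² − 4·(-8)·9 = 388
D > 0 non-square ⇒ indefinite ⇒ periodic river

river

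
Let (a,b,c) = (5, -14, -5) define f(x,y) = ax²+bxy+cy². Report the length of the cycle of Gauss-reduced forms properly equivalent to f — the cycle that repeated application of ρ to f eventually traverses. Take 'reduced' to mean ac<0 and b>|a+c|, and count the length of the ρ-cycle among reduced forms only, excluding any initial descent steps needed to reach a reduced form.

D = 296, ⌊√D⌋ = 17
descent: ρ → (-5,14,5)  [lands on river]
river: ρ → (5,16,-2)
river: ρ → (-2,16,5)
river: ρ → (5,14,-5)
river: ρ → (-5,16,2)
river: ρ → (2,16,-5)
ρ-cycle length = 6 (tail of 1 descent step not counted)

6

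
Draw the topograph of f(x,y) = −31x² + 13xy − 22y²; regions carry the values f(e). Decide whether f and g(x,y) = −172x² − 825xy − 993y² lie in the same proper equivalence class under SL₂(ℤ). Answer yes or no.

D₁ = -2559, D₂ = -2559
f is negative-definite; reduce −f:
−f: flip: (31,-13,22)→(22,13,31)
−f: reduced (well bottom): (22,13,31) with a≤c, −a<b≤a
flip sign back: reduced form of f is (-22,-13,-31)
g is negative-definite; reduce −g:
−g: translate: b→137 (≡825 mod 344), so (172,825,993)→(172,137,31)
−g: flip: (172,137,31)→(31,-137,172)
−g: translate: b→-13 (≡-137 mod 62), so (31,-137,172)→(31,-13,22)
−g: flip: (31,-13,22)→(22,13,31)
−g: reduced (well bottom): (22,13,31) with a≤c, −a<b≤a
flip sign back: reduced form of g is (-22,-13,-31)
reduced forms (-22, -13, -31) vs (-22, -13, -31) ⇒ equivalent

yes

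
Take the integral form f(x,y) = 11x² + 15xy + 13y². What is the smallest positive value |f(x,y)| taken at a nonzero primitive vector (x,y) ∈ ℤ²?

translate: b→-7 (≡15 mod 22), so (11,15,13)→(11,-7,9)
flip: (11,-7,9)→(9,7,11)
reduced (well bottom): (9,7,11) with a≤c, −a<b≤a
well minimum = a = 9

9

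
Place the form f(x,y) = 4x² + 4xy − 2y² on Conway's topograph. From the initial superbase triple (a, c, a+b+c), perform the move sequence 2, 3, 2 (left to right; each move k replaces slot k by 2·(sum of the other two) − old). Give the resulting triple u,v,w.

start (4,-2,6) = (f(1,0),f(0,1),f(1,1))
replace slot 2: 2·(4+6) − (-2) = 22 → (4,22,6)
replace slot 3: 2·(4+22) − 6 = 46 → (4,22,46)
replace slot 2: 2·(4+46) − 22 = 78 → (4,78,46)

4,78,46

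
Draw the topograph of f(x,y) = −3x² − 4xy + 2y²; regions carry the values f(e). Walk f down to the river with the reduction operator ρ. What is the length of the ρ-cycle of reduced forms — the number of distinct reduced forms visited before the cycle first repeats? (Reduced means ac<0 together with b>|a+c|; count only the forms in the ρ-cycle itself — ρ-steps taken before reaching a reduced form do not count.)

D = 40, ⌊√D⌋ = 6
descent: ρ → (2,4,-3)  [lands on river]
river: ρ → (-3,2,3)
river: ρ → (3,4,-2)
river: ρ → (-2,4,3)
river: ρ → (3,2,-3)
river: ρ → (-3,4,2)
ρ-cycle length = 6 (tail of 1 descent step not counted)

6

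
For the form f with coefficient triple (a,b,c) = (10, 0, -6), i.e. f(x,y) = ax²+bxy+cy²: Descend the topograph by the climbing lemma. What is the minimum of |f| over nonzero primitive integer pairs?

descent: ρ → (-6,12,4)  [lands on river]
river: ρ → (4,12,-6)
closes: descent 1, river 2
min |a| on river = 4

4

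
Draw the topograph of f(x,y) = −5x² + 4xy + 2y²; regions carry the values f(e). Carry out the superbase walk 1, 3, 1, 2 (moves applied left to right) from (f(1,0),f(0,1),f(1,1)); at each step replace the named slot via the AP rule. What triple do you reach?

start (-5,2,1) = (f(1,0),f(0,1),f(1,1))
replace slot 1: 2·(2+1) − (-5) = 11 → (11,2,1)
replace slot 3: 2·(11+2) − 1 = 25 → (11,2,25)
replace slot 1: 2·(2+25) − 11 = 43 → (43,2,25)
replace slot 2: 2·(43+25) − 2 = 134 → (43,134,25)

43,134,25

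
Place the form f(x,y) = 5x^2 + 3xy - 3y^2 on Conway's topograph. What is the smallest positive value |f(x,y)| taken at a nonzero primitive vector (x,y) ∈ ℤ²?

river: ρ → (-3,3,5)
river: ρ → (5,7,-1)
river: ρ → (-1,7,5)
river: ρ → (5,3,-3)
closes: descent 0, river 4
min |a| on river = 1

1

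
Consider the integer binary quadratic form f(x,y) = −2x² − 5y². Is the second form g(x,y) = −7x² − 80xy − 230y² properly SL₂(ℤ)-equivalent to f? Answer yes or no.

D₁ = -40, D₂ = -40
f is negative-definite; reduce −f:
−f: reduced (well bottom): (2,0,5) with a≤c, −a<b≤a
flip sign back: reduced form of f is (-2,0,-5)
g is negative-definite; reduce −g:
−g: translate: b→-4 (≡80 mod 14), so (7,80,230)→(7,-4,2)
−g: flip: (7,-4,2)→(2,4,7)
−g: translate: b→0 (≡4 mod 4), so (2,4,7)→(2,0,5)
−g: reduced (well bottom): (2,0,5) with a≤c, −a<b≤a
flip sign back: reduced form of g is (-2,0,-5)
reduced forms (-2, 0, -5) vs (-2, 0, -5) ⇒ equivalent

yes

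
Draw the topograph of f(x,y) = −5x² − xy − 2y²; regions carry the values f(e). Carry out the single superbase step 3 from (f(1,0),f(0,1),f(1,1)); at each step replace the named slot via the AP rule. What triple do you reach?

start (-5,-2,-8) = (f(1,0),f(0,1),f(1,1))
replace slot 3: 2·((-5)+(-2)) − (-8) = -6 → (-5,-2,-6)

-5,-2,-6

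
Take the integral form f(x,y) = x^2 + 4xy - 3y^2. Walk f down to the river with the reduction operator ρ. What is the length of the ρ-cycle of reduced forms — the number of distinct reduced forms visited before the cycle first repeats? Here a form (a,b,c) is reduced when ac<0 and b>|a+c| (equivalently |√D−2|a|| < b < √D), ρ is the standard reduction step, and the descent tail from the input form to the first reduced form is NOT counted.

D = 28, ⌊√D⌋ = 5
river: ρ → (-3,2,2)
river: ρ → (2,2,-3)
river: ρ → (-3,4,1)
river: ρ → (1,4,-3)
ρ-cycle length = 4 (tail of 0 descent steps not counted)

4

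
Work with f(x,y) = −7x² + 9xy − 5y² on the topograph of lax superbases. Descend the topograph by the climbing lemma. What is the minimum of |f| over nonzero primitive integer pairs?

translate: b→5 (≡-9 mod 14), so (7,-9,5)→(7,5,3)
flip: (7,5,3)→(3,-5,7)
translate: b→1 (≡-5 mod 6), so (3,-5,7)→(3,1,5)
reduced (well bottom): (3,1,5) with a≤c, −a<b≤a
well minimum |f| = |-3| = 3 (negative-definite)

3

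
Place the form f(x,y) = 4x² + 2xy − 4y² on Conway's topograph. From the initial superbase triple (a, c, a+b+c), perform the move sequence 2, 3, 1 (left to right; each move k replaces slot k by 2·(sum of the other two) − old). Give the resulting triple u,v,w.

start (4,-4,2) = (f(1,0),f(0,1),f(1,1))
replace slot 2: 2·(4+2) − (-4) = 16 → (4,16,2)
replace slot 3: 2·(4+16) − 2 = 38 → (4,16,38)
replace slot 1: 2·(16+38) − 4 = 104 → (104,16,38)

104,16,38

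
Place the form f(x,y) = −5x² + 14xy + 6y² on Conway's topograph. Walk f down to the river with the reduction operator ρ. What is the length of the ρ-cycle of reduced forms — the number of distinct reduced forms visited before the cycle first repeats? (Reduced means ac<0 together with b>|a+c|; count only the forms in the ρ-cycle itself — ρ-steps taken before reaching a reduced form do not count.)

D = 316, ⌊√D⌋ = 17
river: ρ → (6,10,-9)
river: ρ → (-9,8,7)
river: ρ → (7,6,-10)
river: ρ → (-10,14,3)
river: ρ → (3,16,-5)
river: ρ → (-5,14,6)
ρ-cycle length = 6 (tail of 0 descent steps not counted)

6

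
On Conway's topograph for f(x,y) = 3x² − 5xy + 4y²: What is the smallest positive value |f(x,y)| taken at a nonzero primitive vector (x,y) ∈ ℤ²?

translate: b→1 (≡-5 mod 6), so (3,-5,4)→(3,1,2)
flip: (3,1,2)→(2,-1,3)
reduced (well bottom): (2,-1,3) with a≤c, −a<b≤a
well minimum = a = 2

2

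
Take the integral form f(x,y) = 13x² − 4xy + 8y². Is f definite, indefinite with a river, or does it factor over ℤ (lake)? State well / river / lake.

D = b²−4ac = (-4)² − 4·13·8 = -400
D < 0 ⇒ definite ⇒ every region one sign ⇒ single well

well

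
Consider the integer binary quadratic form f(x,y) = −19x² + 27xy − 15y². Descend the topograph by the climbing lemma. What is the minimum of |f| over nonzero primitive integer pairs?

translate: b→11 (≡-27 mod 38), so (19,-27,15)→(19,11,7)
flip: (19,11,7)→(7,-11,19)
translate: b→3 (≡-11 mod 14), so (7,-11,19)→(7,3,15)
reduced (well bottom): (7,3,15) with a≤c, −a<b≤a
well minimum |f| = |-7| = 7 (negative-definite)

7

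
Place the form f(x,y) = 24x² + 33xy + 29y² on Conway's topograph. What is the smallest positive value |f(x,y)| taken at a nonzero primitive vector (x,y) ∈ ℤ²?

translate: b→-15 (≡33 mod 48), so (24,33,29)→(24,-15,20)
flip: (24,-15,20)→(20,15,24)
reduced (well bottom): (20,15,24) with a≤c, −a<b≤a
well minimum = a = 20

20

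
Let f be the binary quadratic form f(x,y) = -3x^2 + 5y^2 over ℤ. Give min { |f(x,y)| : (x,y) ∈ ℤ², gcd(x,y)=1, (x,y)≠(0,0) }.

descent: ρ → (5,0,-3)
descent: ρ → (-3,6,2)  [lands on river]
river: ρ → (2,6,-3)
closes: descent 2, river 2
min |a| on river = 2

2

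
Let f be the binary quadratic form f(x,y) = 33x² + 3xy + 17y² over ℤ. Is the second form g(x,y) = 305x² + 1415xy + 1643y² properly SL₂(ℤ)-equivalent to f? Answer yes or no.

D₁ = -2235, D₂ = -2235
f: flip: (33,3,17)→(17,-3,33)
f: reduced (well bottom): (17,-3,33) with a≤c, −a<b≤a
g: translate: b→195 (≡1415 mod 610), so (305,1415,1643)→(305,195,33)
g: flip: (305,195,33)→(33,-195,305)
g: translate: b→3 (≡-195 mod 66), so (33,-195,305)→(33,3,17)
g: flip: (33,3,17)→(17,-3,33)
g: reduced (well bottom): (17,-3,33) with a≤c, −a<b≤a
reduced forms (17, -3, 33) vs (17, -3, 33) ⇒ equivalent

yes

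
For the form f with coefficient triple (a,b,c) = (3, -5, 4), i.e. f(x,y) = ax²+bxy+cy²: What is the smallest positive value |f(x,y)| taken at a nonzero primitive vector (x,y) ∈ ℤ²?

translate: b→1 (≡-5 mod 6), so (3,-5,4)→(3,1,2)
flip: (3,1,2)→(2,-1,3)
reduced (well bottom): (2,-1,3) with a≤c, −a<b≤a
well minimum = a = 2

2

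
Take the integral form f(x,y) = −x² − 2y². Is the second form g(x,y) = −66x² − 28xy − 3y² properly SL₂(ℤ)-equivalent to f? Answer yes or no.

D₁ = -8, D₂ = -8
f is negative-definite; reduce −f:
−f: reduced (well bottom): (1,0,2) with a≤c, −a<b≤a
flip sign back: reduced form of f is (-1,0,-2)
g is negative-definite; reduce −g:
−g: flip: (66,28,3)→(3,-28,66)
−g: translate: b→2 (≡-28 mod 6), so (3,-28,66)→(3,2,1)
−g: flip: (3,2,1)→(1,-2,3)
−g: translate: b→0 (≡-2 mod 2), so (1,-2,3)→(1,0,2)
−g: reduced (well bottom): (1,0,2) with a≤c, −a<b≤a
flip sign back: reduced form of g is (-1,0,-2)
reduced forms (-1, 0, -2) vs (-1, 0, -2) ⇒ equivalent

yes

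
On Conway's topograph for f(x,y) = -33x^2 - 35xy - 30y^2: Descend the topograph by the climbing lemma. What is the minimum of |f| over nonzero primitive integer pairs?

translate: b→-31 (≡35 mod 66), so (33,35,30)→(33,-31,28)
flip: (33,-31,28)→(28,31,33)
translate: b→-25 (≡31 mod 56), so (28,31,33)→(28,-25,30)
reduced (well bottom): (28,-25,30) with a≤c, −a<b≤a
well minimum |f| = |-28| = 28 (negative-definite)

28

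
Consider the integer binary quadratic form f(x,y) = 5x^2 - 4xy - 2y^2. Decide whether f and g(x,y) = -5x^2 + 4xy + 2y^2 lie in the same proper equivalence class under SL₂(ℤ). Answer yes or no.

D₁ = 56, D₂ = 56
river cycle of f (length 4): (-2, 4, 5), (5, 6, -1), (-1, 6, 5), (5, 4, -2)
river cycle of g (length 4): (2, 4, -5), (-5, 6, 1), (1, 6, -5), (-5, 4, 2)
cycles differ ⇒ inequivalent

no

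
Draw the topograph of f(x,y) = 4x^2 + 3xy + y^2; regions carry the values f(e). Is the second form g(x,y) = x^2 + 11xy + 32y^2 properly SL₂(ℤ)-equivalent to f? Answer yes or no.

D₁ = -7, D₂ = -7
f: flip: (4,3,1)→(1,-3,4)
f: translate: b→1 (≡-3 mod 2), so (1,-3,4)→(1,1,2)
f: reduced (well bottom): (1,1,2) with a≤c, −a<b≤a
g: translate: b→1 (≡11 mod 2), so (1,11,32)→(1,1,2)
g: reduced (well bottom): (1,1,2) with a≤c, −a<b≤a
reduced forms (1, 1, 2) vs (1, 1, 2) ⇒ equivalent

yes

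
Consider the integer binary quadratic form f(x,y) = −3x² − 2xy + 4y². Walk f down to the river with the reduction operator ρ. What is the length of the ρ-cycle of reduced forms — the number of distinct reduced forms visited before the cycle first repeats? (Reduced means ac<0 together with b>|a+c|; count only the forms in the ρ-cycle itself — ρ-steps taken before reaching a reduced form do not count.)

D = 52, ⌊√D⌋ = 7
descent: ρ → (4,2,-3)  [lands on river]
river: ρ → (-3,4,3)
river: ρ → (3,2,-4)
river: ρ → (-4,6,1)
river: ρ → (1,6,-4)
river: ρ → (-4,2,3)
river: ρ → (3,4,-3)
river: ρ → (-3,2,4)
river: ρ → (4,6,-1)
river: ρ → (-1,6,4)
ρ-cycle length = 10 (tail of 1 descent step not counted)

10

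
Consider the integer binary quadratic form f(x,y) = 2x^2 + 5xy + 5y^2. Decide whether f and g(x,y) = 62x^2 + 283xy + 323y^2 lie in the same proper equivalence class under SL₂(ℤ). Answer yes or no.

D₁ = -15, D₂ = -15
f: translate: b→1 (≡5 mod 4), so (2,5,5)→(2,1,2)
f: reduced (well bottom): (2,1,2) with a≤c, −a<b≤a
g: translate: b→35 (≡283 mod 124), so (62,283,323)→(62,35,5)
g: flip: (62,35,5)→(5,-35,62)
g: translate: b→5 (≡-35 mod 10), so (5,-35,62)→(5,5,2)
g: flip: (5,5,2)→(2,-5,5)
g: translate: b→-1 (≡-5 mod 4), so (2,-5,5)→(2,-1,2)
g: flip: (2,-1,2)→(2,1,2)
g: reduced (well bottom): (2,1,2) with a≤c, −a<b≤a
reduced forms (2, 1, 2) vs (2, 1, 2) ⇒ equivalent

yes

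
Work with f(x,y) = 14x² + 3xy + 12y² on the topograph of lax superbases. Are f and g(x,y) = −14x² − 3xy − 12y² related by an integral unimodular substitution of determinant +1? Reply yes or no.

D₁ = -663, D₂ = -663
f: flip: (14,3,12)→(12,-3,14)
f: reduced (well bottom): (12,-3,14) with a≤c, −a<b≤a
g is negative-definite; reduce −g:
−g: flip: (14,3,12)→(12,-3,14)
−g: reduced (well bottom): (12,-3,14) with a≤c, −a<b≤a
flip sign back: reduced form of g is (-12,3,-14)
reduced forms (12, -3, 14) vs (-12, 3, -14) ⇒ inequivalent

no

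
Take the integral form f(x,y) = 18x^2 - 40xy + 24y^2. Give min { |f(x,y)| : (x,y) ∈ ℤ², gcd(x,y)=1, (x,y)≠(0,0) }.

translate: b→-4 (≡-40 mod 36), so (18,-40,24)→(18,-4,2)
flip: (18,-4,2)→(2,4,18)
translate: b→0 (≡4 mod 4), so (2,4,18)→(2,0,16)
reduced (well bottom): (2,0,16) with a≤c, −a<b≤a
well minimum = a = 2

2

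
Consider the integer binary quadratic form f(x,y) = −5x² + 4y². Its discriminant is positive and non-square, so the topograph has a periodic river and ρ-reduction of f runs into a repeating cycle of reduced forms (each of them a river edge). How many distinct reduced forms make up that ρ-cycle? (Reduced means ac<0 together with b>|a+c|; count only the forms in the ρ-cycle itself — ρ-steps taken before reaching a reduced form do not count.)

D = 80, ⌊√D⌋ = 8
descent: ρ → (4,8,-1)  [lands on river]
river: ρ → (-1,8,4)
ρ-cycle length = 2 (tail of 1 descent step not counted)

2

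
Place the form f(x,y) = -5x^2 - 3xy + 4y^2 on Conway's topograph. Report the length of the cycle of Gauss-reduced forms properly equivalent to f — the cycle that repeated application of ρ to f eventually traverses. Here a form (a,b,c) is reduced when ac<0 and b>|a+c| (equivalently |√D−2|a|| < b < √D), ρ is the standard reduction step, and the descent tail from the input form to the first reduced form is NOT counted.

D = 89, ⌊√D⌋ = 9
descent: ρ → (4,3,-5)  [lands on river]
river: ρ → (-5,7,2)
river: ρ → (2,9,-1)
river: ρ → (-1,9,2)
river: ρ → (2,7,-5)
river: ρ → (-5,3,4)
river: ρ → (4,5,-4)
river: ρ → (-4,3,5)
river: ρ → (5,7,-2)
river: ρ → (-2,9,1)
river: ρ → (1,9,-2)
river: ρ → (-2,7,5)
river: ρ → (5,3,-4)
river: ρ → (-4,5,4)
ρ-cycle length = 14 (tail of 1 descent step not counted)

14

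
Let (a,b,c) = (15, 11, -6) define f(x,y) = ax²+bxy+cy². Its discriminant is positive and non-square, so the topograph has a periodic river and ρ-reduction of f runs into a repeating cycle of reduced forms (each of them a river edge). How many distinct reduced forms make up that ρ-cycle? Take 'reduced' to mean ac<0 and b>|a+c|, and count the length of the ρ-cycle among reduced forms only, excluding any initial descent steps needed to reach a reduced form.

D = 481, ⌊√D⌋ = 21
river: ρ → (-6,13,13)
river: ρ → (13,13,-6)
river: ρ → (-6,11,15)
river: ρ → (15,19,-2)
river: ρ → (-2,21,5)
river: ρ → (5,19,-6)
river: ρ → (-6,17,8)
river: ρ → (8,15,-8)
river: ρ → (-8,17,6)
river: ρ → (6,19,-5)
river: ρ → (-5,21,2)
river: ρ → (2,19,-15)
river: ρ → (-15,11,6)
river: ρ → (6,13,-13)
river: ρ → (-13,13,6)
river: ρ → (6,11,-15)
river: ρ → (-15,19,2)
river: ρ → (2,21,-5)
river: ρ → (-5,19,6)
river: ρ → (6,17,-8)
river: ρ → (-8,15,8)
river: ρ → (8,17,-6)
river: ρ → (-6,19,5)
river: ρ → (5,21,-2)
river: ρ → (-2,19,15)
river: ρ → (15,11,-6)
ρ-cycle length = 26 (tail of 0 descent steps not counted)

26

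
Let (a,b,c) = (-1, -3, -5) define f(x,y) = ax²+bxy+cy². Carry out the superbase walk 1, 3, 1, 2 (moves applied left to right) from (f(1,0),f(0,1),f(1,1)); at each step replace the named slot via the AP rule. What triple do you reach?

start (-1,-5,-9) = (f(1,0),f(0,1),f(1,1))
replace slot 1: 2·((-5)+(-9)) − (-1) = -27 → (-27,-5,-9)
replace slot 3: 2·((-27)+(-5)) − (-9) = -55 → (-27,-5,-55)
replace slot 1: 2·((-5)+(-55)) − (-27) = -93 → (-93,-5,-55)
replace slot 2: 2·((-93)+(-55)) − (-5) = -291 → (-93,-291,-55)

-93,-291,-55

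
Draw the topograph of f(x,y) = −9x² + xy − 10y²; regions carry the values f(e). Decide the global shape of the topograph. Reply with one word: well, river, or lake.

D = b²−4ac = 1² − 4·(-9)·(-10) = -359
D < 0 ⇒ definite ⇒ every region one sign ⇒ single well

well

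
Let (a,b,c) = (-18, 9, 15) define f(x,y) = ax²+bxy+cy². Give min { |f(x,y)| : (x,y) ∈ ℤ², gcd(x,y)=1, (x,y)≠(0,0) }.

river: ρ → (15,21,-12)
river: ρ → (-12,27,9)
river: ρ → (9,27,-12)
river: ρ → (-12,21,15)
river: ρ → (15,9,-18)
river: ρ → (-18,27,6)
river: ρ → (6,33,-3)
river: ρ → (-3,33,6)
river: ρ → (6,27,-18)
river: ρ → (-18,9,15)
closes: descent 0, river 10
min |a| on river = 3

3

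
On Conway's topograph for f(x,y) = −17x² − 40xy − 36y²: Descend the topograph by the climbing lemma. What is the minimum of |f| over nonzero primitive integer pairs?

translate: b→6 (≡40 mod 34), so (17,40,36)→(17,6,13)
flip: (17,6,13)→(13,-6,17)
reduced (well bottom): (13,-6,17) with a≤c, −a<b≤a
well minimum |f| = |-13| = 13 (negative-definite)

13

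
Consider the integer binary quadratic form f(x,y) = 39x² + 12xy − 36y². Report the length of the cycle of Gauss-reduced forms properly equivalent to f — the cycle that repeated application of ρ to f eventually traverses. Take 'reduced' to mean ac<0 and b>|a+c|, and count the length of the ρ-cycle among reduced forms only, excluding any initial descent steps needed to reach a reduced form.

D = 5760, ⌊√D⌋ = 75
river: ρ → (-36,60,15)
river: ρ → (15,60,-36)
river: ρ → (-36,12,39)
river: ρ → (39,66,-9)
river: ρ → (-9,60,60)
river: ρ → (60,60,-9)
river: ρ → (-9,66,39)
river: ρ → (39,12,-36)
ρ-cycle length = 8 (tail of 0 descent steps not counted)

8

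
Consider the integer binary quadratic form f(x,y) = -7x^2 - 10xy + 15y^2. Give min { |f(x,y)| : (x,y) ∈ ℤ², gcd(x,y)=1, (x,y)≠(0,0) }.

descent: ρ → (15,10,-7)  [lands on river]
river: ρ → (-7,18,7)
river: ρ → (7,10,-15)
river: ρ → (-15,20,2)
river: ρ → (2,20,-15)
river: ρ → (-15,10,7)
river: ρ → (7,18,-7)
river: ρ → (-7,10,15)
river: ρ → (15,20,-2)
river: ρ → (-2,20,15)
closes: descent 1, river 10
min |a| on river = 2

2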